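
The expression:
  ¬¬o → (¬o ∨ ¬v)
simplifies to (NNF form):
¬o ∨ ¬v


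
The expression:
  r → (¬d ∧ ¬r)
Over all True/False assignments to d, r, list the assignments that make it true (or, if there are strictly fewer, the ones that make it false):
is true only for:
  d=False, r=False;
  d=True, r=False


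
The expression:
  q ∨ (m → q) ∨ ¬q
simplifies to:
True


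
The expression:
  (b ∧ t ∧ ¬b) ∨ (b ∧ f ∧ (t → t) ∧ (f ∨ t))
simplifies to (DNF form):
b ∧ f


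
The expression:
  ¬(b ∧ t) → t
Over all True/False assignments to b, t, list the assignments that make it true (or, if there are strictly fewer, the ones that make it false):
is true only for:
  b=False, t=True;
  b=True, t=True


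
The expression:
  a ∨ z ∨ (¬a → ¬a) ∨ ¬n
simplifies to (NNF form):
True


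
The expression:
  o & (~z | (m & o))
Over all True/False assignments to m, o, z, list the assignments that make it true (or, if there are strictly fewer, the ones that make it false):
is true only for:
  m=False, o=True, z=False;
  m=True, o=True, z=False;
  m=True, o=True, z=True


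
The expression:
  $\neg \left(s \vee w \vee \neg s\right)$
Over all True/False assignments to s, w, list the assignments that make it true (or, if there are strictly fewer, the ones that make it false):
is never true.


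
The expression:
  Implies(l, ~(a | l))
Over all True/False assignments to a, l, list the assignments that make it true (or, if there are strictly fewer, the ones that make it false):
is true only for:
  a=False, l=False;
  a=True, l=False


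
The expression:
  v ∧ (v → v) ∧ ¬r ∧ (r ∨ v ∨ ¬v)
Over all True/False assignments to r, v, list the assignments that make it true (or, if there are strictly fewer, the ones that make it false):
is true only for:
  r=False, v=True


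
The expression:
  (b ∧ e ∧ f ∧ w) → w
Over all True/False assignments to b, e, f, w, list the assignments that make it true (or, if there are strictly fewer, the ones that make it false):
is always true.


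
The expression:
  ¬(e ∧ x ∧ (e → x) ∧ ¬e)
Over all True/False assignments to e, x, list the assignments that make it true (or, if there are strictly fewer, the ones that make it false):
is always true.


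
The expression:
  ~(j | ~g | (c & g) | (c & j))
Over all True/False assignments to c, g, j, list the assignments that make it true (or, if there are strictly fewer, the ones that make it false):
is true only for:
  c=False, g=True, j=False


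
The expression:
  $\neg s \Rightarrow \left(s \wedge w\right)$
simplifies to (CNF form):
$s$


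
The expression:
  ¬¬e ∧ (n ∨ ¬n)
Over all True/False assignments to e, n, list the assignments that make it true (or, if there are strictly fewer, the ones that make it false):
is true only for:
  e=True, n=False;
  e=True, n=True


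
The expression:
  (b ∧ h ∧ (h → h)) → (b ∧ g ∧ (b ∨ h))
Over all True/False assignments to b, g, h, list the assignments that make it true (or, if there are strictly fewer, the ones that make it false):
is false only for:
  b=True, g=False, h=True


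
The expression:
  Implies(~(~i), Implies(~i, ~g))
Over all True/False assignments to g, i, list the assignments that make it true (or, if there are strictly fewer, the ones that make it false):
is always true.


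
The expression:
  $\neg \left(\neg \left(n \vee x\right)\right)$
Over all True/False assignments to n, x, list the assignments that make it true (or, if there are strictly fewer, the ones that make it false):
is false only for:
  n=False, x=False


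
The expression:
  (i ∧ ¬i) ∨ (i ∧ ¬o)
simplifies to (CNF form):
i ∧ ¬o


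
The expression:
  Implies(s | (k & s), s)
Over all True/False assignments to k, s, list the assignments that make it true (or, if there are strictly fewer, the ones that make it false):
is always true.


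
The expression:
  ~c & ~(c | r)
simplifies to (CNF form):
~c & ~r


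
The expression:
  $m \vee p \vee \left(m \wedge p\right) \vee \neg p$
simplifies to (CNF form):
$\text{True}$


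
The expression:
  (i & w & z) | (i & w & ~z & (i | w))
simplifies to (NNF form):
i & w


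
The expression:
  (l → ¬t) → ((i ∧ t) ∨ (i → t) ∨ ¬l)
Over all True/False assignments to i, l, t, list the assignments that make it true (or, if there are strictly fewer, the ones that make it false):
is false only for:
  i=True, l=True, t=False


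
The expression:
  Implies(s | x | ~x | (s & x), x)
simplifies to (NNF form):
x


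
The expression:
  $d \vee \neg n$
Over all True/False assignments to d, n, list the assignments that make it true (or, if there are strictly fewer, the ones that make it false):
is false only for:
  d=False, n=True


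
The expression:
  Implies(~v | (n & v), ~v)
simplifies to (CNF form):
~n | ~v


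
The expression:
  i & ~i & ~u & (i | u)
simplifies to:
False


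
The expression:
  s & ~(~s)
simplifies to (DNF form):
s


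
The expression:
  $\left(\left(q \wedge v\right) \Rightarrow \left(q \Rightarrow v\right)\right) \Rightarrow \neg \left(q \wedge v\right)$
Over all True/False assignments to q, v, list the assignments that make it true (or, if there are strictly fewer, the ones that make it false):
is false only for:
  q=True, v=True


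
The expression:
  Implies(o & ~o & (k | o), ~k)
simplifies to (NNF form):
True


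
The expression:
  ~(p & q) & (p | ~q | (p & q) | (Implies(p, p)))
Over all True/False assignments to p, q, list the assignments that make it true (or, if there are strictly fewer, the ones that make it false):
is false only for:
  p=True, q=True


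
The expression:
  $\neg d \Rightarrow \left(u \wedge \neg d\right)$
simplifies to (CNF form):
$d \vee u$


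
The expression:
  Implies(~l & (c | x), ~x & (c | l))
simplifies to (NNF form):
l | ~x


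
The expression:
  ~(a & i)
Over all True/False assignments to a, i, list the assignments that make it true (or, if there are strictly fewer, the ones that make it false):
is false only for:
  a=True, i=True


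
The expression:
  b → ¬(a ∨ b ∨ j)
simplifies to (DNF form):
¬b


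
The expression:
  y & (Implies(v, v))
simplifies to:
y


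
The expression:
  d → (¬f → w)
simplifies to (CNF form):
f ∨ w ∨ ¬d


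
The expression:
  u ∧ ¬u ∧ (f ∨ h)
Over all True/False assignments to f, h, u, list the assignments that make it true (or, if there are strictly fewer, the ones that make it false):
is never true.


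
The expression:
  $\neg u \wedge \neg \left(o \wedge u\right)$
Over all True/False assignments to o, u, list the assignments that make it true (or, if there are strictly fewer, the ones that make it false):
is true only for:
  o=False, u=False;
  o=True, u=False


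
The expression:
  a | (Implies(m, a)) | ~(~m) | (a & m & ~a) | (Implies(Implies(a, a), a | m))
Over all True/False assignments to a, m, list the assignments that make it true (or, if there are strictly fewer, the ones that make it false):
is always true.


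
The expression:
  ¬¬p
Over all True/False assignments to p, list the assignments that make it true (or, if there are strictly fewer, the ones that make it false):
is true only for:
  p=True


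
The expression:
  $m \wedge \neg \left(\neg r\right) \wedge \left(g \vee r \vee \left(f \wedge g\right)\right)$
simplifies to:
$m \wedge r$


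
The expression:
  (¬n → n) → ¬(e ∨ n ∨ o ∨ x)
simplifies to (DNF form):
¬n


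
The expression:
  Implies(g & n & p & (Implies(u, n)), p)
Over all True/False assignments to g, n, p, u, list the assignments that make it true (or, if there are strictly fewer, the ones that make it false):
is always true.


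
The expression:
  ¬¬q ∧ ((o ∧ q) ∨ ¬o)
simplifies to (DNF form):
q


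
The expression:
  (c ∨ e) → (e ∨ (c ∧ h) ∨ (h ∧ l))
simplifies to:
e ∨ h ∨ ¬c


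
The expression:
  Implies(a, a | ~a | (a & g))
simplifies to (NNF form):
True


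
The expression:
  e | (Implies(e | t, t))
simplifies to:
True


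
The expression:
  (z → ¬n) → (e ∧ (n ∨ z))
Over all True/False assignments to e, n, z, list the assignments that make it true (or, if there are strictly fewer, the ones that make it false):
is true only for:
  e=False, n=True, z=True;
  e=True, n=False, z=True;
  e=True, n=True, z=False;
  e=True, n=True, z=True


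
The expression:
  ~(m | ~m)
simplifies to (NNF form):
False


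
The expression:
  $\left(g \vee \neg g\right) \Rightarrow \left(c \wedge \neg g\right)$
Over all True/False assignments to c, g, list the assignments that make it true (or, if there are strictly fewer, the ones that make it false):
is true only for:
  c=True, g=False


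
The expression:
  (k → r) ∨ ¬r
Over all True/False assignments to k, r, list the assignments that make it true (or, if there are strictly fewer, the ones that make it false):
is always true.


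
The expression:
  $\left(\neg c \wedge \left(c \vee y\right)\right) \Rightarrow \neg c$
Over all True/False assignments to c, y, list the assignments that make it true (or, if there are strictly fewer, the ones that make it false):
is always true.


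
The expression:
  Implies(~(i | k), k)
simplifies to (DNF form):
i | k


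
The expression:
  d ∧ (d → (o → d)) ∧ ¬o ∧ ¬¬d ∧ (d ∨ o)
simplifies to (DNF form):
d ∧ ¬o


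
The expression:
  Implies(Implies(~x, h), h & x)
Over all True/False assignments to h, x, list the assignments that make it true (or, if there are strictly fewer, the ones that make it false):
is true only for:
  h=False, x=False;
  h=True, x=True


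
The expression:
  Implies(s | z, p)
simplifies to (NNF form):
p | (~s & ~z)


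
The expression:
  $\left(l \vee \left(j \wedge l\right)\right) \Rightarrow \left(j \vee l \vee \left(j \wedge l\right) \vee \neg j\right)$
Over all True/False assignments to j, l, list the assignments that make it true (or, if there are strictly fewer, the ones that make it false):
is always true.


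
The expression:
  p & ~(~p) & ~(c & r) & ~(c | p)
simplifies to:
False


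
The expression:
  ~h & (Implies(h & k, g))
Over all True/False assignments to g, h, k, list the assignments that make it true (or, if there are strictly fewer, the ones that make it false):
is true only for:
  g=False, h=False, k=False;
  g=False, h=False, k=True;
  g=True, h=False, k=False;
  g=True, h=False, k=True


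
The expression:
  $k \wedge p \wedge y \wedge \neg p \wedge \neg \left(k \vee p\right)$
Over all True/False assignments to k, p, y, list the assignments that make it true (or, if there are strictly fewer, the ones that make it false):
is never true.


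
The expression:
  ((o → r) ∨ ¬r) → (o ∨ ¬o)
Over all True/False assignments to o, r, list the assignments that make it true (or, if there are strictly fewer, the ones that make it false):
is always true.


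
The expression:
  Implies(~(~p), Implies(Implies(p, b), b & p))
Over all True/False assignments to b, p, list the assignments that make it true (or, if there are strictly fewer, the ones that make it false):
is always true.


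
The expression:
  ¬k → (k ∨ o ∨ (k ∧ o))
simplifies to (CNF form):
k ∨ o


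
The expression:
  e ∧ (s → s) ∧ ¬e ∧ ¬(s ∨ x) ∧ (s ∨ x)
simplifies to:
False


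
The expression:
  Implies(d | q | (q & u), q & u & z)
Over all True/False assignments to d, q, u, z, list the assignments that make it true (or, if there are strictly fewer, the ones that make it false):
is true only for:
  d=False, q=False, u=False, z=False;
  d=False, q=False, u=False, z=True;
  d=False, q=False, u=True, z=False;
  d=False, q=False, u=True, z=True;
  d=False, q=True, u=True, z=True;
  d=True, q=True, u=True, z=True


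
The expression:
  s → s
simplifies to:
True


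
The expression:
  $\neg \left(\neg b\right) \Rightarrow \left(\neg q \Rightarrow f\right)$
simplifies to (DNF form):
$f \vee q \vee \neg b$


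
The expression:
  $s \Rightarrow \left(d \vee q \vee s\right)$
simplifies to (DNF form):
$\text{True}$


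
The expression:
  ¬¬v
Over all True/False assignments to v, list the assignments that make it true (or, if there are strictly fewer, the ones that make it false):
is true only for:
  v=True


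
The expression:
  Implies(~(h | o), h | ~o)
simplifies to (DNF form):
True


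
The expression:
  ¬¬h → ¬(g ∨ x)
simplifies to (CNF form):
(¬g ∨ ¬h) ∧ (¬h ∨ ¬x)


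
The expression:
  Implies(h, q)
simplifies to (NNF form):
q | ~h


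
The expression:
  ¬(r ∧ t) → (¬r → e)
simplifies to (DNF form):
e ∨ r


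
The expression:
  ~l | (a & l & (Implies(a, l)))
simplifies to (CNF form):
a | ~l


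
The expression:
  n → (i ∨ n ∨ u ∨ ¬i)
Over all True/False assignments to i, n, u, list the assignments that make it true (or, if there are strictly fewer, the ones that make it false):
is always true.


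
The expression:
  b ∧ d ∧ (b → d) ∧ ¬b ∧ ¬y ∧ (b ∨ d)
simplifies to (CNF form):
False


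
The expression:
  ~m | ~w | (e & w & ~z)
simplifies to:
~m | ~w | (e & ~z)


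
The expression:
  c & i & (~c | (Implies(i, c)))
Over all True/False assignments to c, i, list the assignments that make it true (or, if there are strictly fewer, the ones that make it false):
is true only for:
  c=True, i=True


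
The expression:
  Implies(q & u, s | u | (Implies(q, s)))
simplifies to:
True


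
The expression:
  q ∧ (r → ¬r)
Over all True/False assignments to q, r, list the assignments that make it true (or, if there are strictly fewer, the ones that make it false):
is true only for:
  q=True, r=False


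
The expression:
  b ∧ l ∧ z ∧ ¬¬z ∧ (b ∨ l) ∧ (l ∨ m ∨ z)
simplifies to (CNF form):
b ∧ l ∧ z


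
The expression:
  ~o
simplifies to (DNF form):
~o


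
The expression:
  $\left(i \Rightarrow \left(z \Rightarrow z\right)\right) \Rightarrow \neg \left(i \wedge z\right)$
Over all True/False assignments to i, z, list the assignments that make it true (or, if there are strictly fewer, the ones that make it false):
is false only for:
  i=True, z=True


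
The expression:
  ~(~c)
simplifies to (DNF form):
c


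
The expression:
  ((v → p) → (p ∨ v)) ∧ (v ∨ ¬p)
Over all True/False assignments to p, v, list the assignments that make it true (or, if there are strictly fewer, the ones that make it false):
is true only for:
  p=False, v=True;
  p=True, v=True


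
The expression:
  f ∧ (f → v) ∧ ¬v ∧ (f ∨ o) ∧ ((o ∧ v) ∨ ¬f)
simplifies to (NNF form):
False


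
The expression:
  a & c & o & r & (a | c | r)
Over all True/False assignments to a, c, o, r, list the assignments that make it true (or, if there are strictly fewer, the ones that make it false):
is true only for:
  a=True, c=True, o=True, r=True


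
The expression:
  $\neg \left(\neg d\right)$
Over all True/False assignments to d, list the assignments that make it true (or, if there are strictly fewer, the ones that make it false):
is true only for:
  d=True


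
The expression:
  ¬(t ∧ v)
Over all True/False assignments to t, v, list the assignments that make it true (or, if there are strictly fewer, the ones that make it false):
is false only for:
  t=True, v=True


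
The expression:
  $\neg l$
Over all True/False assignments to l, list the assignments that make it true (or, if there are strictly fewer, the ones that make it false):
is true only for:
  l=False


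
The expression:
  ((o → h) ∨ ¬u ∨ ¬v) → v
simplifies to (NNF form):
v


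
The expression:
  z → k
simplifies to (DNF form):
k ∨ ¬z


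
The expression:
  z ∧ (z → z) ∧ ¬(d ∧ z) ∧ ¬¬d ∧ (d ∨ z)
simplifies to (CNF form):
False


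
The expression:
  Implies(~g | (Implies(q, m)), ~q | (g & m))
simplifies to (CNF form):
g | ~q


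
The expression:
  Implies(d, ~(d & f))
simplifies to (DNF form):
~d | ~f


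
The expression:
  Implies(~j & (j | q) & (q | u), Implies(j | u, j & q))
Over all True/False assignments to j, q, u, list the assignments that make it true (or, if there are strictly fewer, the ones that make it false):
is false only for:
  j=False, q=True, u=True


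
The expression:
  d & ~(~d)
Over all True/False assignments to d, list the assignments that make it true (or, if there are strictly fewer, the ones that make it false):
is true only for:
  d=True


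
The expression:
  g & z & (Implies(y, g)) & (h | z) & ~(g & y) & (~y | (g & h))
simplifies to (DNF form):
g & z & ~y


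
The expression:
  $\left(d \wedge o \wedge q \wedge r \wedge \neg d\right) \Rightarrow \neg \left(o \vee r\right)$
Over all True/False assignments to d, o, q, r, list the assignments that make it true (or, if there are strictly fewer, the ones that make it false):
is always true.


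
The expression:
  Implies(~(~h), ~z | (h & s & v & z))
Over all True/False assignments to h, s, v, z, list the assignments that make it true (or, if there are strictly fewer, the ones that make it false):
is false only for:
  h=True, s=False, v=False, z=True;
  h=True, s=False, v=True, z=True;
  h=True, s=True, v=False, z=True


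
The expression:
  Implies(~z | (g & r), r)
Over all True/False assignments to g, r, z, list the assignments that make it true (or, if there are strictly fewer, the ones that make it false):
is false only for:
  g=False, r=False, z=False;
  g=True, r=False, z=False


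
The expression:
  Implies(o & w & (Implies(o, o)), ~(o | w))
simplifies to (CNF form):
~o | ~w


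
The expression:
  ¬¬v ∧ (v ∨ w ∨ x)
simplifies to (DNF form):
v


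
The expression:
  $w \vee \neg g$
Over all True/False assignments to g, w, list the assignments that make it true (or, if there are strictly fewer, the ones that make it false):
is false only for:
  g=True, w=False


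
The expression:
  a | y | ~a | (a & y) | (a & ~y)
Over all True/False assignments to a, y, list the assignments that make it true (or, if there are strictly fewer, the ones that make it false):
is always true.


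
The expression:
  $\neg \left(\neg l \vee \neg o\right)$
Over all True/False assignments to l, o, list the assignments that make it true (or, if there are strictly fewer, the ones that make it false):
is true only for:
  l=True, o=True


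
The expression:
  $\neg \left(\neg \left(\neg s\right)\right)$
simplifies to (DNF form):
$\neg s$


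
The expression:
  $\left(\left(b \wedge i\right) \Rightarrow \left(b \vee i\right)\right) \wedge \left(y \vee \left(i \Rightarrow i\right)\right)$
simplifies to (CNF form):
$\text{True}$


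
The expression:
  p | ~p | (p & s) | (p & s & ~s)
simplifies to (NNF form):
True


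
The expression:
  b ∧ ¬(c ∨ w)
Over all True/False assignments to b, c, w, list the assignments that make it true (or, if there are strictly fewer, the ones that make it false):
is true only for:
  b=True, c=False, w=False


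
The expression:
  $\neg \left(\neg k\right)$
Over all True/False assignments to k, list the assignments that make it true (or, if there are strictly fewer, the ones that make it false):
is true only for:
  k=True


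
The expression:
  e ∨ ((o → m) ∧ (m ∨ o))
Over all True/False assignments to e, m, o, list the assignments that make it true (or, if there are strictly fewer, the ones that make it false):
is false only for:
  e=False, m=False, o=False;
  e=False, m=False, o=True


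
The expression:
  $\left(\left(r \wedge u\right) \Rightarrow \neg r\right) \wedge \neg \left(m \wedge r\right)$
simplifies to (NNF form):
$\left(\neg m \wedge \neg u\right) \vee \neg r$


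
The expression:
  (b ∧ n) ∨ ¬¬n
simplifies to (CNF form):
n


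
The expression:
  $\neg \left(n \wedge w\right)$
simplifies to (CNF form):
$\neg n \vee \neg w$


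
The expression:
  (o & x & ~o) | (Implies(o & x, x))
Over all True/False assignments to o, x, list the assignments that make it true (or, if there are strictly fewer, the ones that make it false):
is always true.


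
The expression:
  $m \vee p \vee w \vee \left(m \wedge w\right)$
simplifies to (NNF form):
$m \vee p \vee w$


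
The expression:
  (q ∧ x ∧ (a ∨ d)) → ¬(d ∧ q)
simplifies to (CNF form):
¬d ∨ ¬q ∨ ¬x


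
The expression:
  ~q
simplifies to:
~q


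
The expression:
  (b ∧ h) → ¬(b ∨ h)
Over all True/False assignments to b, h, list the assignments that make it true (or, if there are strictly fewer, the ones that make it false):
is false only for:
  b=True, h=True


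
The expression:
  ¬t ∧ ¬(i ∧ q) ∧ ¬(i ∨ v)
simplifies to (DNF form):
¬i ∧ ¬t ∧ ¬v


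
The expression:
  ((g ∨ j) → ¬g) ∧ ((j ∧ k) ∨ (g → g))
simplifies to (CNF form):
¬g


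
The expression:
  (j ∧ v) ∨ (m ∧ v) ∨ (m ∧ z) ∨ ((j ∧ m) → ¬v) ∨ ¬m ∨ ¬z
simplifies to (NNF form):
True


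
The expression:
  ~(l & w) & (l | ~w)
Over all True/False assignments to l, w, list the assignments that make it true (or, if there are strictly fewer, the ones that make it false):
is true only for:
  l=False, w=False;
  l=True, w=False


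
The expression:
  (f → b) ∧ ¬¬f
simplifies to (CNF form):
b ∧ f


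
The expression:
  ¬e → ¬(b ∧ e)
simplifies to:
True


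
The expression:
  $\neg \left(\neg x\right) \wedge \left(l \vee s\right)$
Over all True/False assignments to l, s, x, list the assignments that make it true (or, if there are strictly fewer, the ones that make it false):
is true only for:
  l=False, s=True, x=True;
  l=True, s=False, x=True;
  l=True, s=True, x=True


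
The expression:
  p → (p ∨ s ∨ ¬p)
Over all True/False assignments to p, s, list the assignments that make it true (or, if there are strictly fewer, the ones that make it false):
is always true.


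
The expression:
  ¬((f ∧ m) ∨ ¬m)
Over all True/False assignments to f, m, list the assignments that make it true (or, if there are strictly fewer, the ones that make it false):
is true only for:
  f=False, m=True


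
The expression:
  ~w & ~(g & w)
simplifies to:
~w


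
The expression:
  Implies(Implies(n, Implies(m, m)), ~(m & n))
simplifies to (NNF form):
~m | ~n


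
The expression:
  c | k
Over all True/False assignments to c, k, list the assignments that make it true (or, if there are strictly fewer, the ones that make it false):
is false only for:
  c=False, k=False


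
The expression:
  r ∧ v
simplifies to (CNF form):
r ∧ v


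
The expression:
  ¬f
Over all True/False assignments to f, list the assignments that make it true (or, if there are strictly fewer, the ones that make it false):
is true only for:
  f=False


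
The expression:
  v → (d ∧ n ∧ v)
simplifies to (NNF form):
(d ∧ n) ∨ ¬v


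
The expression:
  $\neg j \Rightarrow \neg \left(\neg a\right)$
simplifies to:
$a \vee j$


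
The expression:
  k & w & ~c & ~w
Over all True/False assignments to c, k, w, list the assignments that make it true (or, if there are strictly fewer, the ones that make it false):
is never true.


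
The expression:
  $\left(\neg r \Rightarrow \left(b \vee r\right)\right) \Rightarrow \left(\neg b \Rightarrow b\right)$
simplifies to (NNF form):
$b \vee \neg r$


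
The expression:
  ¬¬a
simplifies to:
a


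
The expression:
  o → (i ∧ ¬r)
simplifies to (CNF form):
(i ∨ ¬o) ∧ (¬o ∨ ¬r)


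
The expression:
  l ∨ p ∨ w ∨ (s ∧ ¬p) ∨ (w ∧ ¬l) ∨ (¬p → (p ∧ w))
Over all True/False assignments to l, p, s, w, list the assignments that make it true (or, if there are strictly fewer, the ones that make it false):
is false only for:
  l=False, p=False, s=False, w=False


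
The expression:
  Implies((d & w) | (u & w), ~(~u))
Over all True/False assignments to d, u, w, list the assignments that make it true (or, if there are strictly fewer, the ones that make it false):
is false only for:
  d=True, u=False, w=True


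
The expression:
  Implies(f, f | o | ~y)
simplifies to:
True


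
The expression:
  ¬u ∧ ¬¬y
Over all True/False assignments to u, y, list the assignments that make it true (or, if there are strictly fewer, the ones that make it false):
is true only for:
  u=False, y=True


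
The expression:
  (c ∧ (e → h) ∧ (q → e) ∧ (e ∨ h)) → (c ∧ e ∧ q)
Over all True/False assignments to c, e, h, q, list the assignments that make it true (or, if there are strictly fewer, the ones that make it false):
is false only for:
  c=True, e=False, h=True, q=False;
  c=True, e=True, h=True, q=False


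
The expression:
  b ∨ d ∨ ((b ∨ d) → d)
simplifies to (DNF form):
True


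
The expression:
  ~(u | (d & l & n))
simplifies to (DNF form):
(~d & ~u) | (~l & ~u) | (~n & ~u)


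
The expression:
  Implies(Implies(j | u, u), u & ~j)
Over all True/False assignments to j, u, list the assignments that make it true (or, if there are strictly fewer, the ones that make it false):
is true only for:
  j=False, u=True;
  j=True, u=False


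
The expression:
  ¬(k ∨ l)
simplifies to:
¬k ∧ ¬l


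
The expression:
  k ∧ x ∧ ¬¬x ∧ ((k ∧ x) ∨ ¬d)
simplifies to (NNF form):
k ∧ x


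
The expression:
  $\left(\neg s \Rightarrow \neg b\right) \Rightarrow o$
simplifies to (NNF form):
$o \vee \left(b \wedge \neg s\right)$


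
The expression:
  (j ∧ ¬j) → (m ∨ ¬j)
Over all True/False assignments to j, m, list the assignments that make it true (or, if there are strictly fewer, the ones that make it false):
is always true.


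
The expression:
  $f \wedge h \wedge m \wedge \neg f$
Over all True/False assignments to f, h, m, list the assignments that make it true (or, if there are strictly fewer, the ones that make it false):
is never true.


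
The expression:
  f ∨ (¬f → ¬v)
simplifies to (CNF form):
f ∨ ¬v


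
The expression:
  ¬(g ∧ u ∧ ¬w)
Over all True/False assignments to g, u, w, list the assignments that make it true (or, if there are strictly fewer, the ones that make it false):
is false only for:
  g=True, u=True, w=False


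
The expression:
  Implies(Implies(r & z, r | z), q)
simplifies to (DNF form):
q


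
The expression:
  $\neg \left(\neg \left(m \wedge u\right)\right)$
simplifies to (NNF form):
$m \wedge u$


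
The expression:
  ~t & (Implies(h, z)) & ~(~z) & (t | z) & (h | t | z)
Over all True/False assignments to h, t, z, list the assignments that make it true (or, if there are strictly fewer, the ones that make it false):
is true only for:
  h=False, t=False, z=True;
  h=True, t=False, z=True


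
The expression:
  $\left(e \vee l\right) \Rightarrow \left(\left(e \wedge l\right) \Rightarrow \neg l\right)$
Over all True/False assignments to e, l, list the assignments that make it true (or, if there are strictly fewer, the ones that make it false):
is false only for:
  e=True, l=True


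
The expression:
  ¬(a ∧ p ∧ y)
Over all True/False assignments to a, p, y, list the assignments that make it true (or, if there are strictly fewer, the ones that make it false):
is false only for:
  a=True, p=True, y=True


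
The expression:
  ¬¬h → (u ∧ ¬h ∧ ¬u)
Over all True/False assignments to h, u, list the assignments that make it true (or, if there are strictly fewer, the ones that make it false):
is true only for:
  h=False, u=False;
  h=False, u=True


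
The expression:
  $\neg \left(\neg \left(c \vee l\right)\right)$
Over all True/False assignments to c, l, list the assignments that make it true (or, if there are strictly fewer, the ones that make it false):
is false only for:
  c=False, l=False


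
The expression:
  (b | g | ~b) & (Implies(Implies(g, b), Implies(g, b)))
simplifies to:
True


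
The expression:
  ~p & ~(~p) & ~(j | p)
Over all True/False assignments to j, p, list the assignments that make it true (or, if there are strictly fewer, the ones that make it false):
is never true.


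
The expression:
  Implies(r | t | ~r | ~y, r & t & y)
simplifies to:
r & t & y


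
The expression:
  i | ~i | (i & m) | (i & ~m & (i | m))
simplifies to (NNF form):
True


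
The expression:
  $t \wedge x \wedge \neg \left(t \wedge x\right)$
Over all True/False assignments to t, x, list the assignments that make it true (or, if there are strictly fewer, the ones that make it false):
is never true.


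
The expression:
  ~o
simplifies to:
~o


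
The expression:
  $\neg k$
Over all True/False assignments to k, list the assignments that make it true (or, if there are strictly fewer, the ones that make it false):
is true only for:
  k=False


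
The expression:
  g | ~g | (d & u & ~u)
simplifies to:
True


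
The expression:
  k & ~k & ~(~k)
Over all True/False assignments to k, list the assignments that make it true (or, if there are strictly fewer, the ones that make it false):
is never true.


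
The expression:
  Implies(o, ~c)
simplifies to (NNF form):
~c | ~o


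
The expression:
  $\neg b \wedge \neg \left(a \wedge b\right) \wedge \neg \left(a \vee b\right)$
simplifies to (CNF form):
$\neg a \wedge \neg b$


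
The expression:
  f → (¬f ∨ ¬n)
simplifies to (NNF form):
¬f ∨ ¬n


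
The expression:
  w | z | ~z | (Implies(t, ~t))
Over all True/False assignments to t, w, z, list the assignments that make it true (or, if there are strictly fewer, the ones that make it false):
is always true.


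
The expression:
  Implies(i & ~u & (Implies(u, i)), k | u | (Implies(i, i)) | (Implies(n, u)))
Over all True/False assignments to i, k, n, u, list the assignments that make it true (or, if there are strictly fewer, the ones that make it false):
is always true.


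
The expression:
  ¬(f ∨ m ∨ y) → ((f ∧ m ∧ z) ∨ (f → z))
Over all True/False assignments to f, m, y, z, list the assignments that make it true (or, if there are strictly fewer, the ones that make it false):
is always true.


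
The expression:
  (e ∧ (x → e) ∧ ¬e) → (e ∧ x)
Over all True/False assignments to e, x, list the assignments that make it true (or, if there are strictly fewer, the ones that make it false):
is always true.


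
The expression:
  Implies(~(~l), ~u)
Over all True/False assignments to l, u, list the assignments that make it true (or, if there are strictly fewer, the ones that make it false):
is false only for:
  l=True, u=True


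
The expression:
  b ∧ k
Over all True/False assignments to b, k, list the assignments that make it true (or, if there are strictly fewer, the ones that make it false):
is true only for:
  b=True, k=True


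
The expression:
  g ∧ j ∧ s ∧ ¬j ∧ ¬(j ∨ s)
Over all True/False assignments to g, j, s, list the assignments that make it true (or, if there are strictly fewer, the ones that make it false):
is never true.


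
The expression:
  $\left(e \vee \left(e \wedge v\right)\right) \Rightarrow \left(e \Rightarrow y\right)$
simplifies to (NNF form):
$y \vee \neg e$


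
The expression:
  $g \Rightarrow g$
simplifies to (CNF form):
$\text{True}$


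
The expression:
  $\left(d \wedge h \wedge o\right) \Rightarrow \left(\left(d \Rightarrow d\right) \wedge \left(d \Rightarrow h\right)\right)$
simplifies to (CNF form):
$\text{True}$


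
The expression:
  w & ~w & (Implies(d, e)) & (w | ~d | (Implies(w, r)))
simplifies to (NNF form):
False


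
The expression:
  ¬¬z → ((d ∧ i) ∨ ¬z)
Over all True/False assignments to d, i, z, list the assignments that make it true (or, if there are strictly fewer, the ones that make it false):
is false only for:
  d=False, i=False, z=True;
  d=False, i=True, z=True;
  d=True, i=False, z=True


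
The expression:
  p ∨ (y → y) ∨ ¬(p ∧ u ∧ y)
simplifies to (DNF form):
True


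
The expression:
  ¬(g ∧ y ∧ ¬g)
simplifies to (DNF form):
True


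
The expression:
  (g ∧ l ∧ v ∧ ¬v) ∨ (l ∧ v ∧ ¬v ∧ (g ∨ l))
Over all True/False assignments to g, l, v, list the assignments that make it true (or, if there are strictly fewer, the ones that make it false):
is never true.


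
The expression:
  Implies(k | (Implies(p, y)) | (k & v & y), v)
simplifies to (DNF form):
v | (p & ~k & ~y)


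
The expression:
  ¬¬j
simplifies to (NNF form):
j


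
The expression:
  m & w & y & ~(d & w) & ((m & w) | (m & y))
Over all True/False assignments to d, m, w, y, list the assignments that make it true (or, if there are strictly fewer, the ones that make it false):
is true only for:
  d=False, m=True, w=True, y=True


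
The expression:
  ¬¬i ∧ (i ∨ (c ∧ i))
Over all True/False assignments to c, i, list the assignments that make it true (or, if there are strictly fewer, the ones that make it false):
is true only for:
  c=False, i=True;
  c=True, i=True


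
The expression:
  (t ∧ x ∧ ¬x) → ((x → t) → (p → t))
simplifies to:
True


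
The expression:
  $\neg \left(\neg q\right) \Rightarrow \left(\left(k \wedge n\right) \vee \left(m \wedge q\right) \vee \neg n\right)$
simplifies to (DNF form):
$k \vee m \vee \neg n \vee \neg q$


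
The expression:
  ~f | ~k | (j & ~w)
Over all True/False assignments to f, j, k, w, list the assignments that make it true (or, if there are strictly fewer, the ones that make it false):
is false only for:
  f=True, j=False, k=True, w=False;
  f=True, j=False, k=True, w=True;
  f=True, j=True, k=True, w=True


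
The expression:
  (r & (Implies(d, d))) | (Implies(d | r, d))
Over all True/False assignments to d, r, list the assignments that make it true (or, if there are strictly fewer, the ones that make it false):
is always true.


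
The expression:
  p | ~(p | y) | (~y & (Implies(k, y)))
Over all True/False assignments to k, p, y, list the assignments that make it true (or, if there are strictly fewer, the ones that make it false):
is false only for:
  k=False, p=False, y=True;
  k=True, p=False, y=True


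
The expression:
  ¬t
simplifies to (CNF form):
¬t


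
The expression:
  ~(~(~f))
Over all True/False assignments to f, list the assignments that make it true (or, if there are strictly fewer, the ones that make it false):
is true only for:
  f=False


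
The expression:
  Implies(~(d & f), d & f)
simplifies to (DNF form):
d & f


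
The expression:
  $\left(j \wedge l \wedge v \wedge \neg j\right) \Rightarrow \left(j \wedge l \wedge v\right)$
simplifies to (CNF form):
$\text{True}$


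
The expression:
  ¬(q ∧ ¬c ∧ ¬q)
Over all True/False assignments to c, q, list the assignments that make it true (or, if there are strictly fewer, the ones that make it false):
is always true.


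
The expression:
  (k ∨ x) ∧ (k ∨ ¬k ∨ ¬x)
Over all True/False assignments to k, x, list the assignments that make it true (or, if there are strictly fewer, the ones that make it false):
is false only for:
  k=False, x=False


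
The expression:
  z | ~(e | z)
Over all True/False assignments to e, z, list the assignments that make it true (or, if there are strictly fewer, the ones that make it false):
is false only for:
  e=True, z=False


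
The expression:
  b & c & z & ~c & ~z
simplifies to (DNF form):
False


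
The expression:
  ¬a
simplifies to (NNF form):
¬a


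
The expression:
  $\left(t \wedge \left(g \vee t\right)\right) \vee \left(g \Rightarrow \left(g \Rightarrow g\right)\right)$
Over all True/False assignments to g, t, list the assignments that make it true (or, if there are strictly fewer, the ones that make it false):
is always true.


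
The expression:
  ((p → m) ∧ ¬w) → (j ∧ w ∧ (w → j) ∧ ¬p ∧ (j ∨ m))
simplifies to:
w ∨ (p ∧ ¬m)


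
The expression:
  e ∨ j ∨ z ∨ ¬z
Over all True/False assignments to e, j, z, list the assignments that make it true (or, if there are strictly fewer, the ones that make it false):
is always true.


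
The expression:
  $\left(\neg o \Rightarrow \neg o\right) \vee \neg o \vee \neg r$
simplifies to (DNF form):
$\text{True}$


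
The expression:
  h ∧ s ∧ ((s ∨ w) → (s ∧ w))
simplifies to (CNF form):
h ∧ s ∧ w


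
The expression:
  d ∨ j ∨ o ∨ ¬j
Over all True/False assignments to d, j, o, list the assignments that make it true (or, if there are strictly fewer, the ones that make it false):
is always true.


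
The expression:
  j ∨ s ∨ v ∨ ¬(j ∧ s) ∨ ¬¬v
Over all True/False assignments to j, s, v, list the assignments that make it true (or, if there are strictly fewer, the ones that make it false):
is always true.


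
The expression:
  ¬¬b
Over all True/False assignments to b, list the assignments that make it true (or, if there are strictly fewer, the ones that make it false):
is true only for:
  b=True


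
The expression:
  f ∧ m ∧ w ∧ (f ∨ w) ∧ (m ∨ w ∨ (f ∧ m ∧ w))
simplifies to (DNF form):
f ∧ m ∧ w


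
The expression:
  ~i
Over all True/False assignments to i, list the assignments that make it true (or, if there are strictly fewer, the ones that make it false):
is true only for:
  i=False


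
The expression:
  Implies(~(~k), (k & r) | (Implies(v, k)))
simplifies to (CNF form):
True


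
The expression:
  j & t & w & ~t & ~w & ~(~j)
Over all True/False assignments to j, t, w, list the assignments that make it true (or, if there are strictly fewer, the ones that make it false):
is never true.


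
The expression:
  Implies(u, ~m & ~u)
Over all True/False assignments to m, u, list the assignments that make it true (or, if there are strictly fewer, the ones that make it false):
is true only for:
  m=False, u=False;
  m=True, u=False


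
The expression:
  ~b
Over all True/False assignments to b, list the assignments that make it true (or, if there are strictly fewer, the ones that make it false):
is true only for:
  b=False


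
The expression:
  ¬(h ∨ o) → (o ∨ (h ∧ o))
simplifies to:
h ∨ o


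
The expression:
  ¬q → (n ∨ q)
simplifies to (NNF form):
n ∨ q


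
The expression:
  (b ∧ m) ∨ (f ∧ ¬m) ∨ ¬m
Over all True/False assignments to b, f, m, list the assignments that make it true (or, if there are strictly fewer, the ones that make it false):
is false only for:
  b=False, f=False, m=True;
  b=False, f=True, m=True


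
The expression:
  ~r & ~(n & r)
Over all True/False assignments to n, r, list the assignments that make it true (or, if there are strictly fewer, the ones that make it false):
is true only for:
  n=False, r=False;
  n=True, r=False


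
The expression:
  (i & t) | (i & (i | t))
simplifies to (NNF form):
i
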